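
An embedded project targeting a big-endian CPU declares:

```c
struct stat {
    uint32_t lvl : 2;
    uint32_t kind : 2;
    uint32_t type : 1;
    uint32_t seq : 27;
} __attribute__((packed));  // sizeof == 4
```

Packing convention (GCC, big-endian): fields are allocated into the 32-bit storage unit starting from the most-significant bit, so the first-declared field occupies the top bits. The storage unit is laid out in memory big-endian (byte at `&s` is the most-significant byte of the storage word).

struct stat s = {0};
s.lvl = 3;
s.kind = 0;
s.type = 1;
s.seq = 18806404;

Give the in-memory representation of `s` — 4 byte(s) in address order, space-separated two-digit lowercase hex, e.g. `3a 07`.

c9 1e f6 84

lvl:2 = 3 → 0x3 << 30 → word 0xc0000000
kind:2 = 0 → 0x0 << 28 → word 0xc0000000
type:1 = 1 → 0x1 << 27 → word 0xc8000000
seq:27 = 18806404 → 0x11ef684 << 0 → word 0xc91ef684
word = 0xc91ef684 → big-endian bytes:
  [0]=0xc9  [1]=0x1e  [2]=0xf6  [3]=0x84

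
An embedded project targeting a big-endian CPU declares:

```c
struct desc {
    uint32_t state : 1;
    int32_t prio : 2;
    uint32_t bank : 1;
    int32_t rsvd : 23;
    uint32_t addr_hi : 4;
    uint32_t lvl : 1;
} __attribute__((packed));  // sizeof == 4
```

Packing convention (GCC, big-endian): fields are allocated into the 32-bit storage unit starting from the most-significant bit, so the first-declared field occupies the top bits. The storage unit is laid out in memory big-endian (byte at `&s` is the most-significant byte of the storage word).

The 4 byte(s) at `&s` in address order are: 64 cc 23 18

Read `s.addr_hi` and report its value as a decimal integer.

12

[0]=0x64 [1]=0xcc [2]=0x23 [3]=0x18 (big-endian) → word 0x64cc2318
state:1 @ bit 31 → (0x64cc2318>>31)&0x1 = 0x0
prio:2 @ bit 29 → (0x64cc2318>>29)&0x3 = 0x3
bank:1 @ bit 28 → (0x64cc2318>>28)&0x1 = 0x0
rsvd:23 @ bit 5 → (0x64cc2318>>5)&0x7fffff = 0x266118
addr_hi:4 @ bit 1 → (0x64cc2318>>1)&0xf = 0xc  ←
lvl:1 @ bit 0 → (0x64cc2318>>0)&0x1 = 0x0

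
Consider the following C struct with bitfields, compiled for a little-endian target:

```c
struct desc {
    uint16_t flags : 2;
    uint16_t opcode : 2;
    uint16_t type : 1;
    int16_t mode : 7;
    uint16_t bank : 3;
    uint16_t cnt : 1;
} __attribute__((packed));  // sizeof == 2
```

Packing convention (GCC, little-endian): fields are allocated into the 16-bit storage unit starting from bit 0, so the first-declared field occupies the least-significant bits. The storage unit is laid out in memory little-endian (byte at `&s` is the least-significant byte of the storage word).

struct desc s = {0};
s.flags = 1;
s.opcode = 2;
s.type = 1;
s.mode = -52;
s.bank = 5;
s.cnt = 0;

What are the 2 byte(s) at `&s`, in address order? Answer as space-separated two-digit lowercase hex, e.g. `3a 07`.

[0+:2] flags=1 & 0x3 = 0x1; word=0x0001
[2+:2] opcode=2 & 0x3 = 0x2; word=0x0009
[4+:1] type=1 & 0x1 = 0x1; word=0x0019
[5+:7] mode=-52 & 0x7f = 0x4c; word=0x0999
[12+:3] bank=5 & 0x7 = 0x5; word=0x5999
[15+:1] cnt=0 & 0x1 = 0x0; word=0x5999
word = 0x5999 → little-endian bytes:
  [0]=0x99  [1]=0x59

99 59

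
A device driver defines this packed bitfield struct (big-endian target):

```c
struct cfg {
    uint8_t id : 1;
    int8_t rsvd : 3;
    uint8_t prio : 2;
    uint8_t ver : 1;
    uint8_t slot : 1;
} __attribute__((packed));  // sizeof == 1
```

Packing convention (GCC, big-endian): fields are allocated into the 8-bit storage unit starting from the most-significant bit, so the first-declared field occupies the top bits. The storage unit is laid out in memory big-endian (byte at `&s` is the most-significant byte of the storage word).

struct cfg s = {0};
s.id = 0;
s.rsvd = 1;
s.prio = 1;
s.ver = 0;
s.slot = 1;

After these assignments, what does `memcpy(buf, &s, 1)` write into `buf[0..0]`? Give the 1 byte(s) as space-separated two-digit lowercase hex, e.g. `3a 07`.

[7+:1] id=0 & 0x1 = 0x0; word=0x00
[4+:3] rsvd=1 & 0x7 = 0x1; word=0x10
[2+:2] prio=1 & 0x3 = 0x1; word=0x14
[1+:1] ver=0 & 0x1 = 0x0; word=0x14
[0+:1] slot=1 & 0x1 = 0x1; word=0x15
word = 0x15 → big-endian bytes:
  [0]=0x15

15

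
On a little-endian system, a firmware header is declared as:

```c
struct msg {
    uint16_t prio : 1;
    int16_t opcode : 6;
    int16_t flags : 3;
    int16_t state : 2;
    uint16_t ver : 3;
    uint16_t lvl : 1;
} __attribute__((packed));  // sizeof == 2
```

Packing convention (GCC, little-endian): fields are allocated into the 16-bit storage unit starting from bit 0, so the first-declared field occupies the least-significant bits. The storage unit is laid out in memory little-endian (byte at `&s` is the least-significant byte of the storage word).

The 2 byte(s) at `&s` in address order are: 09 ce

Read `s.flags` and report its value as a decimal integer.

[0]=0x09 [1]=0xce (little-endian) → word 0xce09
prio [0+:1] = (word>>0) & 0x1 = 1
opcode [1+:6] = (word>>1) & 0x3f = 4
flags [7+:3] = (word>>7) & 0x7 = 4  ←
state [10+:2] = (word>>10) & 0x3 = 3
ver [12+:3] = (word>>12) & 0x7 = 4
lvl [15+:1] = (word>>15) & 0x1 = 1
flags signed 3b, MSB=1: 4 - 8 = -4

-4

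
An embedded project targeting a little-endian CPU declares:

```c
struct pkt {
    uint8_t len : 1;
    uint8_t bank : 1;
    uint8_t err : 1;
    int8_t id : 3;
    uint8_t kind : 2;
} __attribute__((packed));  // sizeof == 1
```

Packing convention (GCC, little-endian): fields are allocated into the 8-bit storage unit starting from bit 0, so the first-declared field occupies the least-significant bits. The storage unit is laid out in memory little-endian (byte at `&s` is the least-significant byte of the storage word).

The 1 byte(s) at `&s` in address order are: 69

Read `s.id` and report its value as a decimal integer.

-3

[0]=0x69 (little-endian) → word 0x69
len:1 @ bit 0 → (0x69>>0)&0x1 = 0x1
bank:1 @ bit 1 → (0x69>>1)&0x1 = 0x0
err:1 @ bit 2 → (0x69>>2)&0x1 = 0x0
id:3 @ bit 3 → (0x69>>3)&0x7 = 0x5  ←
kind:2 @ bit 6 → (0x69>>6)&0x3 = 0x1
id signed 3b, MSB=1: 5 - 8 = -3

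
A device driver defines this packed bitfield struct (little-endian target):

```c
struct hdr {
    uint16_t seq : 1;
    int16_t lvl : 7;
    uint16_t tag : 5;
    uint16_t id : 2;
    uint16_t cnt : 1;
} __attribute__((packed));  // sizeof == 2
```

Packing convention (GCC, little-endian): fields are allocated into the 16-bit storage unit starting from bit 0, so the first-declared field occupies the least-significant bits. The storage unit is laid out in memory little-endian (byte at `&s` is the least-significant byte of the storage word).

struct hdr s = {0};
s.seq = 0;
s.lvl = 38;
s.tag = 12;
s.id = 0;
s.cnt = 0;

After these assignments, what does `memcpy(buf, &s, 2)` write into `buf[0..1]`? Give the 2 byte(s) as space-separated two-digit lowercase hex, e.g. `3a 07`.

seq:1 = 0 → 0x0 << 0 → word 0x0000
lvl:7 = 38 → 0x26 << 1 → word 0x004c
tag:5 = 12 → 0xc << 8 → word 0x0c4c
id:2 = 0 → 0x0 << 13 → word 0x0c4c
cnt:1 = 0 → 0x0 << 15 → word 0x0c4c
word = 0x0c4c → little-endian bytes:
  [0]=0x4c  [1]=0x0c

4c 0c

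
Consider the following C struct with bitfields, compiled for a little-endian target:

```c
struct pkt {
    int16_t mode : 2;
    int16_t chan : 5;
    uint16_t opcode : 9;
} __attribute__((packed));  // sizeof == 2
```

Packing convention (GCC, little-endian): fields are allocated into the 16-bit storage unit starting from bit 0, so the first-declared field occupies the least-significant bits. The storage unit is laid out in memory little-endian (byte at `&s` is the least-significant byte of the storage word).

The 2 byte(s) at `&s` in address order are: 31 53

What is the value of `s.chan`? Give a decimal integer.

[0]=0x31 [1]=0x53 (little-endian) → word 0x5331
mode:2 @ bit 0 → (0x5331>>0)&0x3 = 0x1
chan:5 @ bit 2 → (0x5331>>2)&0x1f = 0xc  ←
opcode:9 @ bit 7 → (0x5331>>7)&0x1ff = 0xa6
chan signed 5b, MSB=0: value = 12

12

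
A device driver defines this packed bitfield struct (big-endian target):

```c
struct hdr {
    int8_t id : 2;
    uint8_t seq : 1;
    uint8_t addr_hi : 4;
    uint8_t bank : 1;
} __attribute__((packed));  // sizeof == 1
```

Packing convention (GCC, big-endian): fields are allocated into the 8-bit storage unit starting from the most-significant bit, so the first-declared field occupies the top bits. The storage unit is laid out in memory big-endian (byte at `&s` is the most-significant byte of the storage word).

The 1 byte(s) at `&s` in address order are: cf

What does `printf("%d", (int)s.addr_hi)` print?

7

[0]=0xcf (big-endian) → word 0xcf
id:2 @ bit 6 → (0xcf>>6)&0x3 = 0x3
seq:1 @ bit 5 → (0xcf>>5)&0x1 = 0x0
addr_hi:4 @ bit 1 → (0xcf>>1)&0xf = 0x7  ←
bank:1 @ bit 0 → (0xcf>>0)&0x1 = 0x1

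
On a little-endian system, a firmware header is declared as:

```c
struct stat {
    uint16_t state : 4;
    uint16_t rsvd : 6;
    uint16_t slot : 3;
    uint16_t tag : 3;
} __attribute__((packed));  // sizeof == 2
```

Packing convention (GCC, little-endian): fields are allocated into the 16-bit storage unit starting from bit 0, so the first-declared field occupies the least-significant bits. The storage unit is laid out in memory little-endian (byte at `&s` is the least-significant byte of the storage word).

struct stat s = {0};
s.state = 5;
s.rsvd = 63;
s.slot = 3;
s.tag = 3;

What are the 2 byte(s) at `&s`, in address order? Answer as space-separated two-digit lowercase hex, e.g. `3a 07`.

state (4b) val=5 bits=0x5 at bit 0: 0x0005
rsvd (6b) val=63 bits=0x3f at bit 4: 0x03f5
slot (3b) val=3 bits=0x3 at bit 10: 0x0ff5
tag (3b) val=3 bits=0x3 at bit 13: 0x6ff5
word = 0x6ff5 → little-endian bytes:
  [0]=0xf5  [1]=0x6f

f5 6f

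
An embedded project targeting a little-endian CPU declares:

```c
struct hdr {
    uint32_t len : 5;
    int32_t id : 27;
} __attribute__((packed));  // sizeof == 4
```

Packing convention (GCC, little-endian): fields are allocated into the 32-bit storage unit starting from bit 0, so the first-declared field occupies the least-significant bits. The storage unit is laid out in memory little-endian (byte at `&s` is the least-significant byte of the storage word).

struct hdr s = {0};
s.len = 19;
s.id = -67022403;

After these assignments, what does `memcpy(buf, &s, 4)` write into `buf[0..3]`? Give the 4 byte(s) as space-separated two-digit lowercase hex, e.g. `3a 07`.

b3 37 2a 80

[0+:5] len=19 & 0x1f = 0x13; word=0x00000013
[5+:27] id=-67022403 & 0x7ffffff = 0x40151bd; word=0x802a37b3
word = 0x802a37b3 → little-endian bytes:
  [0]=0xb3  [1]=0x37  [2]=0x2a  [3]=0x80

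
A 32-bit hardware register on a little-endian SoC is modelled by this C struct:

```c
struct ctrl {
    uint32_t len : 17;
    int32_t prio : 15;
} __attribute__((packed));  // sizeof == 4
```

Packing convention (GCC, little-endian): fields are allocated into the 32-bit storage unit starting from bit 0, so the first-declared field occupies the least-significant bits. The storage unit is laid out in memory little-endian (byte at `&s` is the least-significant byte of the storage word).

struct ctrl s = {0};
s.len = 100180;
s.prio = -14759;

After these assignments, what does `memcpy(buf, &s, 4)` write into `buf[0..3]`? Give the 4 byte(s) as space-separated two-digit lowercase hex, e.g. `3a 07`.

len:17 = 100180 → 0x18754 << 0 → word 0x00018754
prio:15 = -14759 → 0x4659 << 17 → word 0x8cb38754
word = 0x8cb38754 → little-endian bytes:
  [0]=0x54  [1]=0x87  [2]=0xb3  [3]=0x8c

54 87 b3 8c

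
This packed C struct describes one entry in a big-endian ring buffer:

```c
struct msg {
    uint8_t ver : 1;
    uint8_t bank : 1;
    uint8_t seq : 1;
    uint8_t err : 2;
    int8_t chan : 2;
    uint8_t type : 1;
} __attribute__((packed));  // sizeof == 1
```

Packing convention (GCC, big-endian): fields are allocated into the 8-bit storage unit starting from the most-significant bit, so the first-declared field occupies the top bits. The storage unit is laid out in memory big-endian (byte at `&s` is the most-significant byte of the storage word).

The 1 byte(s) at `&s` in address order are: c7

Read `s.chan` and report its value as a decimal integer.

-1

[0]=0xc7 (big-endian) → word 0xc7
ver [7+:1] = (word>>7) & 0x1 = 1
bank [6+:1] = (word>>6) & 0x1 = 1
seq [5+:1] = (word>>5) & 0x1 = 0
err [3+:2] = (word>>3) & 0x3 = 0
chan [1+:2] = (word>>1) & 0x3 = 3  ←
type [0+:1] = (word>>0) & 0x1 = 1
chan signed 2b, MSB=1: 3 - 4 = -1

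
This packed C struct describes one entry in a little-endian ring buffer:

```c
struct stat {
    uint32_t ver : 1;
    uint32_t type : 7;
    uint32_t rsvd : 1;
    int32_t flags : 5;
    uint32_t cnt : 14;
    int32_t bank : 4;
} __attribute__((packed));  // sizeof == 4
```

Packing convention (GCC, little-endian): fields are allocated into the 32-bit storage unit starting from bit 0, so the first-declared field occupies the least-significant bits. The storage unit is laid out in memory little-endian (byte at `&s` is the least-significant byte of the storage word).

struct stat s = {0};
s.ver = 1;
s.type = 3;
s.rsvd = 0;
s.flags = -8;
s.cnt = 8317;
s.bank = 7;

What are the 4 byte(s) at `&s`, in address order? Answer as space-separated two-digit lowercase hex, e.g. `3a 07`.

07 70 1f 78

[0+:1] ver=1 & 0x1 = 0x1; word=0x00000001
[1+:7] type=3 & 0x7f = 0x3; word=0x00000007
[8+:1] rsvd=0 & 0x1 = 0x0; word=0x00000007
[9+:5] flags=-8 & 0x1f = 0x18; word=0x00003007
[14+:14] cnt=8317 & 0x3fff = 0x207d; word=0x081f7007
[28+:4] bank=7 & 0xf = 0x7; word=0x781f7007
word = 0x781f7007 → little-endian bytes:
  [0]=0x07  [1]=0x70  [2]=0x1f  [3]=0x78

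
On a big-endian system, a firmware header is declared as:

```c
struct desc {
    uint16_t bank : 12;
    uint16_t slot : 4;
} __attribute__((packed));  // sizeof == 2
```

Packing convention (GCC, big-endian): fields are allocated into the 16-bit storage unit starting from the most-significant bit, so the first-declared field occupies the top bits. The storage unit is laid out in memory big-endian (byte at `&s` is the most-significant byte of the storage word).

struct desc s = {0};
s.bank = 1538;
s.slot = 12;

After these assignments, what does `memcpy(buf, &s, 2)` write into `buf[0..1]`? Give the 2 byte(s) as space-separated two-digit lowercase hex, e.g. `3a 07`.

60 2c

bank (12b) val=1538 bits=0x602 at bit 4: 0x6020
slot (4b) val=12 bits=0xc at bit 0: 0x602c
word = 0x602c → big-endian bytes:
  [0]=0x60  [1]=0x2c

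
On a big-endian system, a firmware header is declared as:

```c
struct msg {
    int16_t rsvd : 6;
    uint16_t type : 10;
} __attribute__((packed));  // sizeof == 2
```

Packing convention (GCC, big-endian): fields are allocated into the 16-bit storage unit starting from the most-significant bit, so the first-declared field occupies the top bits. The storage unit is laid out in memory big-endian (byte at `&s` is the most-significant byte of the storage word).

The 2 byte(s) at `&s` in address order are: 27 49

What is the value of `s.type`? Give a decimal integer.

[0]=0x27 [1]=0x49 (big-endian) → word 0x2749
rsvd:6 @ bit 10 → (0x2749>>10)&0x3f = 0x9
type:10 @ bit 0 → (0x2749>>0)&0x3ff = 0x349  ←

841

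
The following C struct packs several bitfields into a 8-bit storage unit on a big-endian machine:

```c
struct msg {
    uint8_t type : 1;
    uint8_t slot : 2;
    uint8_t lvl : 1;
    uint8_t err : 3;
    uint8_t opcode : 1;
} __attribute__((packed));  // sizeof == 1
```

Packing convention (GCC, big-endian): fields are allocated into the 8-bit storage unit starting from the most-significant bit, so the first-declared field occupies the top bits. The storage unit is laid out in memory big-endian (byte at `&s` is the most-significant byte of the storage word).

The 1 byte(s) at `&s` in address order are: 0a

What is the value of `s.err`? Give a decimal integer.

5

[0]=0x0a (big-endian) → word 0x0a
type:1 @ bit 7 → (0x0a>>7)&0x1 = 0x0
slot:2 @ bit 5 → (0x0a>>5)&0x3 = 0x0
lvl:1 @ bit 4 → (0x0a>>4)&0x1 = 0x0
err:3 @ bit 1 → (0x0a>>1)&0x7 = 0x5  ←
opcode:1 @ bit 0 → (0x0a>>0)&0x1 = 0x0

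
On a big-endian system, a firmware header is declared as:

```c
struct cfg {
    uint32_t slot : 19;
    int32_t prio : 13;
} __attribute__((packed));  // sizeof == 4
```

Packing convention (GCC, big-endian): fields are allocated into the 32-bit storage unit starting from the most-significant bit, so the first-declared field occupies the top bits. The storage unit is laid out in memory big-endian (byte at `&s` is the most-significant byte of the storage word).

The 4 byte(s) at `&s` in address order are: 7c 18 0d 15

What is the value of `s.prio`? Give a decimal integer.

[0]=0x7c [1]=0x18 [2]=0x0d [3]=0x15 (big-endian) → word 0x7c180d15
slot [13+:19] = (word>>13) & 0x7ffff = 254144
prio [0+:13] = (word>>0) & 0x1fff = 3349  ←
prio signed 13b, MSB=0: value = 3349

3349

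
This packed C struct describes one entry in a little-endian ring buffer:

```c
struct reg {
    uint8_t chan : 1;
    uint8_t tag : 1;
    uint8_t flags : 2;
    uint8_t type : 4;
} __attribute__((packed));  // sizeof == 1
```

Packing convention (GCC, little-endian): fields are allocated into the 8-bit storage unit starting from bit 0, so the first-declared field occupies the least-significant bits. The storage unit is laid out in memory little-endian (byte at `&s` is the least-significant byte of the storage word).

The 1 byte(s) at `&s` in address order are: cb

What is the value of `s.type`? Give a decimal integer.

12

[0]=0xcb (little-endian) → word 0xcb
chan:1 @ bit 0 → (0xcb>>0)&0x1 = 0x1
tag:1 @ bit 1 → (0xcb>>1)&0x1 = 0x1
flags:2 @ bit 2 → (0xcb>>2)&0x3 = 0x2
type:4 @ bit 4 → (0xcb>>4)&0xf = 0xc  ←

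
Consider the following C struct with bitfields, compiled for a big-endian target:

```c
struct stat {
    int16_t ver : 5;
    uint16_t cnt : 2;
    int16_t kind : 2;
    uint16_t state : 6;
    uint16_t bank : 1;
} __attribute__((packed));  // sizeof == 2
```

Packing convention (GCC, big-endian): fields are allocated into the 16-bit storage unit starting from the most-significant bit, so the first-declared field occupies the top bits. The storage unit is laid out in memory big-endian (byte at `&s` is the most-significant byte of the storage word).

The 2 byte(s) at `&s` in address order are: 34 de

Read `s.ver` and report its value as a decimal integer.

6

[0]=0x34 [1]=0xde (big-endian) → word 0x34de
ver [11+:5] = (word>>11) & 0x1f = 6  ←
cnt [9+:2] = (word>>9) & 0x3 = 2
kind [7+:2] = (word>>7) & 0x3 = 1
state [1+:6] = (word>>1) & 0x3f = 47
bank [0+:1] = (word>>0) & 0x1 = 0
ver signed 5b, MSB=0: value = 6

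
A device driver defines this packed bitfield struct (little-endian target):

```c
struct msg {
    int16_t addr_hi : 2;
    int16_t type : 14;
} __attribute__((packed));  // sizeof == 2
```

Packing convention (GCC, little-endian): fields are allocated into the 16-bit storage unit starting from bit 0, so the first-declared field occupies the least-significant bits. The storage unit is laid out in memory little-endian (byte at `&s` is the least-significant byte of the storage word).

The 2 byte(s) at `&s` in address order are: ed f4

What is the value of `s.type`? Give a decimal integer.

[0]=0xed [1]=0xf4 (little-endian) → word 0xf4ed
addr_hi [0+:2] = (word>>0) & 0x3 = 1
type [2+:14] = (word>>2) & 0x3fff = 15675  ←
type signed 14b, MSB=1: 15675 - 16384 = -709

-709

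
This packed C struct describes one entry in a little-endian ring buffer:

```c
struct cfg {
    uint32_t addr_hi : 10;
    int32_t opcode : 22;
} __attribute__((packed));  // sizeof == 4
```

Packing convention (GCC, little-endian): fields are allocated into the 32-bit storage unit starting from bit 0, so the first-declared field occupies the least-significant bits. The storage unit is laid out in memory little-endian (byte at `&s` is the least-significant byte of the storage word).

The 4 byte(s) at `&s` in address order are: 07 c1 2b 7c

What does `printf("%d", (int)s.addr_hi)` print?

[0]=0x07 [1]=0xc1 [2]=0x2b [3]=0x7c (little-endian) → word 0x7c2bc107
addr_hi [0+:10] = (word>>0) & 0x3ff = 263  ←
opcode [10+:22] = (word>>10) & 0x3fffff = 2034416

263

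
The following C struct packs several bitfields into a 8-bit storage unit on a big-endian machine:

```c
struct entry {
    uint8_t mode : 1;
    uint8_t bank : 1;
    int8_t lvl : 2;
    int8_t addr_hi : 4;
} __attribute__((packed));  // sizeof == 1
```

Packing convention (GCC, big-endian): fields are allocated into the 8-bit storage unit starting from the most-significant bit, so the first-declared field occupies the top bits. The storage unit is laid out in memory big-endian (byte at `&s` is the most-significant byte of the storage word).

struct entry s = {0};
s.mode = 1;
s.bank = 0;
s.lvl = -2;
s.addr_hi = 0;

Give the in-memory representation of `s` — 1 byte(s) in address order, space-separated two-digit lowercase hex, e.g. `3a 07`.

mode (1b) val=1 bits=0x1 at bit 7: 0x80
bank (1b) val=0 bits=0x0 at bit 6: 0x80
lvl (2b) val=-2 bits=0x2 at bit 4: 0xa0
addr_hi (4b) val=0 bits=0x0 at bit 0: 0xa0
word = 0xa0 → big-endian bytes:
  [0]=0xa0

a0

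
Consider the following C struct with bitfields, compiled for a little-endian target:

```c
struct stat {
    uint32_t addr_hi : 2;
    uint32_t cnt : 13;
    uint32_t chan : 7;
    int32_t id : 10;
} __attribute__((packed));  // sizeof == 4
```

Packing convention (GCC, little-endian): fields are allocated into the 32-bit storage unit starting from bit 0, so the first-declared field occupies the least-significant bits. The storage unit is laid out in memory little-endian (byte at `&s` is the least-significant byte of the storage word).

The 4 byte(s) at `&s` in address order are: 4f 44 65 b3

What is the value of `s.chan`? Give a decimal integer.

74

[0]=0x4f [1]=0x44 [2]=0x65 [3]=0xb3 (little-endian) → word 0xb365444f
addr_hi [0+:2] = (word>>0) & 0x3 = 3
cnt [2+:13] = (word>>2) & 0x1fff = 4371
chan [15+:7] = (word>>15) & 0x7f = 74  ←
id [22+:10] = (word>>22) & 0x3ff = 717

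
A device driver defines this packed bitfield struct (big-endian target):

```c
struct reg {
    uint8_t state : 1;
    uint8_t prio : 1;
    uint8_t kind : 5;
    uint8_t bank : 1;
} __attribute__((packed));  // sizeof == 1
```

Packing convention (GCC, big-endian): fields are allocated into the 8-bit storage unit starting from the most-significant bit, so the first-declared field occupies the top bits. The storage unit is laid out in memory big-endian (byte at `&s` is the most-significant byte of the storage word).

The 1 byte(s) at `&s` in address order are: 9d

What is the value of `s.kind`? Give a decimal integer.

14

[0]=0x9d (big-endian) → word 0x9d
state [7+:1] = (word>>7) & 0x1 = 1
prio [6+:1] = (word>>6) & 0x1 = 0
kind [1+:5] = (word>>1) & 0x1f = 14  ←
bank [0+:1] = (word>>0) & 0x1 = 1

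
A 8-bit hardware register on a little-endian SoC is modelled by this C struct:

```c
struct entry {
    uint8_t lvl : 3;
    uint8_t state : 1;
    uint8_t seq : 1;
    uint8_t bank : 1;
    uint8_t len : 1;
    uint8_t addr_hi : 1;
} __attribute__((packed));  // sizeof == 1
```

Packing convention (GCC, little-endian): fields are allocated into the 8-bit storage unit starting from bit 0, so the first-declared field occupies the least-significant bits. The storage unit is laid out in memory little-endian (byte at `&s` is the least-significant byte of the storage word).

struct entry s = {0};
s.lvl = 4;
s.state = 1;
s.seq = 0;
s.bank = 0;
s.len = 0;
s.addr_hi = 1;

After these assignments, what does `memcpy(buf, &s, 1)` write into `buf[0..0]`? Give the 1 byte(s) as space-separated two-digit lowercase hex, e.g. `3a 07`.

8c

lvl (3b) val=4 bits=0x4 at bit 0: 0x04
state (1b) val=1 bits=0x1 at bit 3: 0x0c
seq (1b) val=0 bits=0x0 at bit 4: 0x0c
bank (1b) val=0 bits=0x0 at bit 5: 0x0c
len (1b) val=0 bits=0x0 at bit 6: 0x0c
addr_hi (1b) val=1 bits=0x1 at bit 7: 0x8c
word = 0x8c → little-endian bytes:
  [0]=0x8c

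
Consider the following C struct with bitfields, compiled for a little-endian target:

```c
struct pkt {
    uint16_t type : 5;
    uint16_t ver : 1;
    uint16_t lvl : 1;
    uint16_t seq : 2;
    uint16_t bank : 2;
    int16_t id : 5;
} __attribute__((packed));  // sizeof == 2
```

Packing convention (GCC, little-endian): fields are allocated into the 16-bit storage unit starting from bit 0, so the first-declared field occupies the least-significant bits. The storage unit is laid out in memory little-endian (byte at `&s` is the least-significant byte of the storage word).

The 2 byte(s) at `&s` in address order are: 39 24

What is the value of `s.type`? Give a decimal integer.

25

[0]=0x39 [1]=0x24 (little-endian) → word 0x2439
type:5 @ bit 0 → (0x2439>>0)&0x1f = 0x19  ←
ver:1 @ bit 5 → (0x2439>>5)&0x1 = 0x1
lvl:1 @ bit 6 → (0x2439>>6)&0x1 = 0x0
seq:2 @ bit 7 → (0x2439>>7)&0x3 = 0x0
bank:2 @ bit 9 → (0x2439>>9)&0x3 = 0x2
id:5 @ bit 11 → (0x2439>>11)&0x1f = 0x4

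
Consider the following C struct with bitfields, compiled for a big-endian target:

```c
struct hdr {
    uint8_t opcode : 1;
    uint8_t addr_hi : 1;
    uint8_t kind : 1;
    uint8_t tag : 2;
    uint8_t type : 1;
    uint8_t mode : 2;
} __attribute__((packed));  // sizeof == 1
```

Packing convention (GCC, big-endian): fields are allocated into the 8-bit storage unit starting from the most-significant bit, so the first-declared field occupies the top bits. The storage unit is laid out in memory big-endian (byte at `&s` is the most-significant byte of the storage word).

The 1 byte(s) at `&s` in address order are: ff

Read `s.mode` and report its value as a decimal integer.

3

[0]=0xff (big-endian) → word 0xff
opcode:1 @ bit 7 → (0xff>>7)&0x1 = 0x1
addr_hi:1 @ bit 6 → (0xff>>6)&0x1 = 0x1
kind:1 @ bit 5 → (0xff>>5)&0x1 = 0x1
tag:2 @ bit 3 → (0xff>>3)&0x3 = 0x3
type:1 @ bit 2 → (0xff>>2)&0x1 = 0x1
mode:2 @ bit 0 → (0xff>>0)&0x3 = 0x3  ←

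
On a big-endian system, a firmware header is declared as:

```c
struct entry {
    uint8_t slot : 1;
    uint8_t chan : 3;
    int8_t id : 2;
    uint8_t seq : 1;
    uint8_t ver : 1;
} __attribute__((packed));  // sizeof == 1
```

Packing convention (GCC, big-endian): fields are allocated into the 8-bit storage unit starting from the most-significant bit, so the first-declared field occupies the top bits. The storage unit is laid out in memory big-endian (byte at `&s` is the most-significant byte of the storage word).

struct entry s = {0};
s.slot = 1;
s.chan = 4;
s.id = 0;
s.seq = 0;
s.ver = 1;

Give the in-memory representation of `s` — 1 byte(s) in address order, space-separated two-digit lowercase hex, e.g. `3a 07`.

[7+:1] slot=1 & 0x1 = 0x1; word=0x80
[4+:3] chan=4 & 0x7 = 0x4; word=0xc0
[2+:2] id=0 & 0x3 = 0x0; word=0xc0
[1+:1] seq=0 & 0x1 = 0x0; word=0xc0
[0+:1] ver=1 & 0x1 = 0x1; word=0xc1
word = 0xc1 → big-endian bytes:
  [0]=0xc1

c1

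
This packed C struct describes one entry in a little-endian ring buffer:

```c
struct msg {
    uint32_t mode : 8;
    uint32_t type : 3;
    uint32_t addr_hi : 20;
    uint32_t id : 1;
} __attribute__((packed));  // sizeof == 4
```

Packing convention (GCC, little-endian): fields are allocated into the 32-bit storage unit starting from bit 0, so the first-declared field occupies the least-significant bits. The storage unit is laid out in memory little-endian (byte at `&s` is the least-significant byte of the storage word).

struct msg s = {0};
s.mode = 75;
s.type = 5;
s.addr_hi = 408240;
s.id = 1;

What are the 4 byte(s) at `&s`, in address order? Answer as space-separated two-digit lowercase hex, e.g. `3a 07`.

[0+:8] mode=75 & 0xff = 0x4b; word=0x0000004b
[8+:3] type=5 & 0x7 = 0x5; word=0x0000054b
[11+:20] addr_hi=408240 & 0xfffff = 0x63ab0; word=0x31d5854b
[31+:1] id=1 & 0x1 = 0x1; word=0xb1d5854b
word = 0xb1d5854b → little-endian bytes:
  [0]=0x4b  [1]=0x85  [2]=0xd5  [3]=0xb1

4b 85 d5 b1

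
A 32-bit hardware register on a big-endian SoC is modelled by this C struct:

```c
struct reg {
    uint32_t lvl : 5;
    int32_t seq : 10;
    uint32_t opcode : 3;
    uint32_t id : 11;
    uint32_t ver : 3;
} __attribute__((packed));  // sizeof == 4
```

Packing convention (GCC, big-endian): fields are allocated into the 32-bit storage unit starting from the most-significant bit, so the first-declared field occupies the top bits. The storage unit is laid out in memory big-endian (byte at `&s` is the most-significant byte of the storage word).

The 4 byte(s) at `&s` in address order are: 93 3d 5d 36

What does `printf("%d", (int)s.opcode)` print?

[0]=0x93 [1]=0x3d [2]=0x5d [3]=0x36 (big-endian) → word 0x933d5d36
lvl:5 @ bit 27 → (0x933d5d36>>27)&0x1f = 0x12
seq:10 @ bit 17 → (0x933d5d36>>17)&0x3ff = 0x19e
opcode:3 @ bit 14 → (0x933d5d36>>14)&0x7 = 0x5  ←
id:11 @ bit 3 → (0x933d5d36>>3)&0x7ff = 0x3a6
ver:3 @ bit 0 → (0x933d5d36>>0)&0x7 = 0x6

5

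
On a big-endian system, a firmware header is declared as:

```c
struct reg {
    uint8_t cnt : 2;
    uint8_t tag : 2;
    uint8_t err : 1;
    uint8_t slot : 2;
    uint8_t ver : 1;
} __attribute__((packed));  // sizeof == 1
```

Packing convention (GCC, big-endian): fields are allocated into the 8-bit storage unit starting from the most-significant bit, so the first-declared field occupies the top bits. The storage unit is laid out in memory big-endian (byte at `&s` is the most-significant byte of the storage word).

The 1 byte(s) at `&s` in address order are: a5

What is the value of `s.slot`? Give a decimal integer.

[0]=0xa5 (big-endian) → word 0xa5
cnt [6+:2] = (word>>6) & 0x3 = 2
tag [4+:2] = (word>>4) & 0x3 = 2
err [3+:1] = (word>>3) & 0x1 = 0
slot [1+:2] = (word>>1) & 0x3 = 2  ←
ver [0+:1] = (word>>0) & 0x1 = 1

2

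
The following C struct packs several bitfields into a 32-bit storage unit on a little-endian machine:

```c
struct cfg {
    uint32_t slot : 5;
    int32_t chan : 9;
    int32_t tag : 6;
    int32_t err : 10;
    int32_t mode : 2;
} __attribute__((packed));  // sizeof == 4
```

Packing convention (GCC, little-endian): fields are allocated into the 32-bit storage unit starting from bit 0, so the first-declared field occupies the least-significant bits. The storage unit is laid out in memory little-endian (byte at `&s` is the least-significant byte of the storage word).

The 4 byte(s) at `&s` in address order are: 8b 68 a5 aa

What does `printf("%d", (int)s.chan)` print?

-188

[0]=0x8b [1]=0x68 [2]=0xa5 [3]=0xaa (little-endian) → word 0xaaa5688b
slot:5 @ bit 0 → (0xaaa5688b>>0)&0x1f = 0xb
chan:9 @ bit 5 → (0xaaa5688b>>5)&0x1ff = 0x144  ←
tag:6 @ bit 14 → (0xaaa5688b>>14)&0x3f = 0x15
err:10 @ bit 20 → (0xaaa5688b>>20)&0x3ff = 0x2aa
mode:2 @ bit 30 → (0xaaa5688b>>30)&0x3 = 0x2
chan signed 9b, MSB=1: 324 - 512 = -188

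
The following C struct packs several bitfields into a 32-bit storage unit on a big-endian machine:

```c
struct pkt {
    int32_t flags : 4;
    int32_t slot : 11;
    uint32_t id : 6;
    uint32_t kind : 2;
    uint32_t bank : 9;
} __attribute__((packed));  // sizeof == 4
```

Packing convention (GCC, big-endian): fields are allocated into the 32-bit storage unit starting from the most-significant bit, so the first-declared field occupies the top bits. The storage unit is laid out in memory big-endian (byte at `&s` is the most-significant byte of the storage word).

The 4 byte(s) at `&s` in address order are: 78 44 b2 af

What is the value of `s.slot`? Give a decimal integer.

[0]=0x78 [1]=0x44 [2]=0xb2 [3]=0xaf (big-endian) → word 0x7844b2af
flags:4 @ bit 28 → (0x7844b2af>>28)&0xf = 0x7
slot:11 @ bit 17 → (0x7844b2af>>17)&0x7ff = 0x422  ←
id:6 @ bit 11 → (0x7844b2af>>11)&0x3f = 0x16
kind:2 @ bit 9 → (0x7844b2af>>9)&0x3 = 0x1
bank:9 @ bit 0 → (0x7844b2af>>0)&0x1ff = 0xaf
slot signed 11b, MSB=1: 1058 - 2048 = -990

-990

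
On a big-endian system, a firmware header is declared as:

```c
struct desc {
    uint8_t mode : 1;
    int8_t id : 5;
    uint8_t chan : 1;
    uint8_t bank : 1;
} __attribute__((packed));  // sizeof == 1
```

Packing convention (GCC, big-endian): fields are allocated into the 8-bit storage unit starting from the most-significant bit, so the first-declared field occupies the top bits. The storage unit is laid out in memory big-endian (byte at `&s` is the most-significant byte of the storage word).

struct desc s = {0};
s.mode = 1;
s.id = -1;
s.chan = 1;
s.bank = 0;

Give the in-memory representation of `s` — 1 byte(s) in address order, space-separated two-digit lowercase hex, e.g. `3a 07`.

fe

mode:1 = 1 → 0x1 << 7 → word 0x80
id:5 = -1 → 0x1f << 2 → word 0xfc
chan:1 = 1 → 0x1 << 1 → word 0xfe
bank:1 = 0 → 0x0 << 0 → word 0xfe
word = 0xfe → big-endian bytes:
  [0]=0xfe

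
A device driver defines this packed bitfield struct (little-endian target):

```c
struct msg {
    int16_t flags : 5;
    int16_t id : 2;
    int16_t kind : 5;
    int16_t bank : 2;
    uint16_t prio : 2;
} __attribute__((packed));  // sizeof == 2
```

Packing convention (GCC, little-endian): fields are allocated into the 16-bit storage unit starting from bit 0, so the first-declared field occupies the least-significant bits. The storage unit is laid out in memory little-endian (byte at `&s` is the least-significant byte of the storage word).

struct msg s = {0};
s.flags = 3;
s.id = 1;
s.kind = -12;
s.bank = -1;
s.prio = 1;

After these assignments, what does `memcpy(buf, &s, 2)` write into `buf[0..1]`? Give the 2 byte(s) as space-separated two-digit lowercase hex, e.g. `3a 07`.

[0+:5] flags=3 & 0x1f = 0x3; word=0x0003
[5+:2] id=1 & 0x3 = 0x1; word=0x0023
[7+:5] kind=-12 & 0x1f = 0x14; word=0x0a23
[12+:2] bank=-1 & 0x3 = 0x3; word=0x3a23
[14+:2] prio=1 & 0x3 = 0x1; word=0x7a23
word = 0x7a23 → little-endian bytes:
  [0]=0x23  [1]=0x7a

23 7a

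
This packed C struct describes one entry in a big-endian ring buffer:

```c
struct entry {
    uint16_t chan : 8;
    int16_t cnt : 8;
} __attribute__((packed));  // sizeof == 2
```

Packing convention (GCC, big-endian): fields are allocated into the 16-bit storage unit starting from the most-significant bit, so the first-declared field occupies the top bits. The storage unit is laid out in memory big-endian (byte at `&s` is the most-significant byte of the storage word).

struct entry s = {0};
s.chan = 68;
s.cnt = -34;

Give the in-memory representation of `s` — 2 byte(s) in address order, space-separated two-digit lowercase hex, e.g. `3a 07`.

44 de

chan:8 = 68 → 0x44 << 8 → word 0x4400
cnt:8 = -34 → 0xde << 0 → word 0x44de
word = 0x44de → big-endian bytes:
  [0]=0x44  [1]=0xde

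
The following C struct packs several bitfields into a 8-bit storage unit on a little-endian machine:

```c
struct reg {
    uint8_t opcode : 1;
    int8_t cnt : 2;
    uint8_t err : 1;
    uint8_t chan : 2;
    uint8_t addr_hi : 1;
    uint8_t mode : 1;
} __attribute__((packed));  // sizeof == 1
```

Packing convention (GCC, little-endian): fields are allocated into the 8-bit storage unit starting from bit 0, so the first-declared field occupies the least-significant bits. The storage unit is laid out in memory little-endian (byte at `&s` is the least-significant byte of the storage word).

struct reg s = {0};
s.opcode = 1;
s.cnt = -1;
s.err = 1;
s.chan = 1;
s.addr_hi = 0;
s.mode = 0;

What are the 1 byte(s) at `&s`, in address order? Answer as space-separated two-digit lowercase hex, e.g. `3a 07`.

1f

opcode:1 = 1 → 0x1 << 0 → word 0x01
cnt:2 = -1 → 0x3 << 1 → word 0x07
err:1 = 1 → 0x1 << 3 → word 0x0f
chan:2 = 1 → 0x1 << 4 → word 0x1f
addr_hi:1 = 0 → 0x0 << 6 → word 0x1f
mode:1 = 0 → 0x0 << 7 → word 0x1f
word = 0x1f → little-endian bytes:
  [0]=0x1f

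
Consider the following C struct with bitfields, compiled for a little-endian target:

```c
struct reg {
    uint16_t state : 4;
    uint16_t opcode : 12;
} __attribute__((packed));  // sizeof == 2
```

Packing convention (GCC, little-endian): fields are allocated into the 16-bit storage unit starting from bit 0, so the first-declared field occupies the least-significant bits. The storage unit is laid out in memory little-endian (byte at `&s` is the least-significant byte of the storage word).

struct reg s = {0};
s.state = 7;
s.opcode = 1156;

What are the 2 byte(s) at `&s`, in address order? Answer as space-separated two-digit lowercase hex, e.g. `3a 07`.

[0+:4] state=7 & 0xf = 0x7; word=0x0007
[4+:12] opcode=1156 & 0xfff = 0x484; word=0x4847
word = 0x4847 → little-endian bytes:
  [0]=0x47  [1]=0x48

47 48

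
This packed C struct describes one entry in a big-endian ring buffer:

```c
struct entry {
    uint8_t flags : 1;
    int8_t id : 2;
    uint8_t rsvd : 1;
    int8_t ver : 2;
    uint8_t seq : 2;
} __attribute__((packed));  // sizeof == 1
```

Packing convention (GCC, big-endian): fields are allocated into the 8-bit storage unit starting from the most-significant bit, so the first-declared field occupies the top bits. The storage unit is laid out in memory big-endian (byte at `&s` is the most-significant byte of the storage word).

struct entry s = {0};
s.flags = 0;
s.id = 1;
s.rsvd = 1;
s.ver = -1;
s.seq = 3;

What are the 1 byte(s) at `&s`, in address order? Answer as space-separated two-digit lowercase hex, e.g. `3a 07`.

3f

flags:1 = 0 → 0x0 << 7 → word 0x00
id:2 = 1 → 0x1 << 5 → word 0x20
rsvd:1 = 1 → 0x1 << 4 → word 0x30
ver:2 = -1 → 0x3 << 2 → word 0x3c
seq:2 = 3 → 0x3 << 0 → word 0x3f
word = 0x3f → big-endian bytes:
  [0]=0x3f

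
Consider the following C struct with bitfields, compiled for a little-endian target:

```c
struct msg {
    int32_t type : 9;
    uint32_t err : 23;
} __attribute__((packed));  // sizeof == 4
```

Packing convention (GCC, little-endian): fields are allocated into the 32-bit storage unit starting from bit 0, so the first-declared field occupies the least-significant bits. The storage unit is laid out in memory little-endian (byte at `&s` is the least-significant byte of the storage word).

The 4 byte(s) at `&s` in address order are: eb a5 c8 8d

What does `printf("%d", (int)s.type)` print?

[0]=0xeb [1]=0xa5 [2]=0xc8 [3]=0x8d (little-endian) → word 0x8dc8a5eb
type:9 @ bit 0 → (0x8dc8a5eb>>0)&0x1ff = 0x1eb  ←
err:23 @ bit 9 → (0x8dc8a5eb>>9)&0x7fffff = 0x46e452
type signed 9b, MSB=1: 491 - 512 = -21

-21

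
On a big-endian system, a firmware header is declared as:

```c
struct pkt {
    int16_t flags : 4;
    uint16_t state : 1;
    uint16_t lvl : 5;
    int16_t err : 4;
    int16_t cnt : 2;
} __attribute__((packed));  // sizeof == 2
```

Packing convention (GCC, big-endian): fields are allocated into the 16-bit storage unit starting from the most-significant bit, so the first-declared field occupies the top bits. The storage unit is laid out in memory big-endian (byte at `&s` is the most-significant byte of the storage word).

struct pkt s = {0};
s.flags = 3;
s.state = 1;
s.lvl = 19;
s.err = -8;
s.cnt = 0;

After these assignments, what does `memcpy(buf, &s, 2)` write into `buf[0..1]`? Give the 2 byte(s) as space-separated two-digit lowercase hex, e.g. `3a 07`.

[12+:4] flags=3 & 0xf = 0x3; word=0x3000
[11+:1] state=1 & 0x1 = 0x1; word=0x3800
[6+:5] lvl=19 & 0x1f = 0x13; word=0x3cc0
[2+:4] err=-8 & 0xf = 0x8; word=0x3ce0
[0+:2] cnt=0 & 0x3 = 0x0; word=0x3ce0
word = 0x3ce0 → big-endian bytes:
  [0]=0x3c  [1]=0xe0

3c e0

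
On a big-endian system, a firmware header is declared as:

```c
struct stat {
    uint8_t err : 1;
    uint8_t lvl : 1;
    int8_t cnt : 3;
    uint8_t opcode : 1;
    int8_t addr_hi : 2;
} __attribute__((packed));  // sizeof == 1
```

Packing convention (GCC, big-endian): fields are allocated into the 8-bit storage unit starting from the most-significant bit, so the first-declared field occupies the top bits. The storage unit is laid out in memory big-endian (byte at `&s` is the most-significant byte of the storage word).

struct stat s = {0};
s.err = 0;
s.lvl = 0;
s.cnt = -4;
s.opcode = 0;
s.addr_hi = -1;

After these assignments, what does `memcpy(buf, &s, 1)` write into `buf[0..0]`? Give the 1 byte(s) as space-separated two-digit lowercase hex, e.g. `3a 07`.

err (1b) val=0 bits=0x0 at bit 7: 0x00
lvl (1b) val=0 bits=0x0 at bit 6: 0x00
cnt (3b) val=-4 bits=0x4 at bit 3: 0x20
opcode (1b) val=0 bits=0x0 at bit 2: 0x20
addr_hi (2b) val=-1 bits=0x3 at bit 0: 0x23
word = 0x23 → big-endian bytes:
  [0]=0x23

23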